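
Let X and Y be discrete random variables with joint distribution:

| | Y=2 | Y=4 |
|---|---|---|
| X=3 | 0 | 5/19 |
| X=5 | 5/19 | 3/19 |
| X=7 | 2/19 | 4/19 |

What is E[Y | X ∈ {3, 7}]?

P(X ∈ {3, 7}) = 11/19.
Summing Y·P(X=x,Y=y) over the conditioning event gives 40/19.
E[Y | X ∈ {3, 7}] = (40/19) / (11/19) = 40/11.

40/11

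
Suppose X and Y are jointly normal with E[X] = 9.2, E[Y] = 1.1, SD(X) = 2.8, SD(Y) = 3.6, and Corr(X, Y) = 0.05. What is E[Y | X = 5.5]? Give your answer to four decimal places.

0.8621

For a bivariate normal, E[Y | X=x] = μ_Y + ρ·(σ_Y/σ_X)·(x − μ_X).
E[Y | X=5.5] = 1.1 + (0.05)·(3.6/2.8)·(5.5 − (9.2)) = 1.1 + (0.064286)·(-3.7) = 0.8621.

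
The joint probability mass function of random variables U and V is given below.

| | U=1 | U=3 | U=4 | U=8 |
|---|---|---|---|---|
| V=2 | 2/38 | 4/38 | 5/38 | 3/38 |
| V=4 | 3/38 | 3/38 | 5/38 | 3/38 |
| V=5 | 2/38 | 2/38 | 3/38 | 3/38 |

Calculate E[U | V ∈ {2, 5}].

17/4

P(V ∈ {2, 5}) = 12/19.
Summing U·P(U=x,V=y) over the conditioning event gives 51/19.
E[U | V ∈ {2, 5}] = (51/19) / (12/19) = 17/4.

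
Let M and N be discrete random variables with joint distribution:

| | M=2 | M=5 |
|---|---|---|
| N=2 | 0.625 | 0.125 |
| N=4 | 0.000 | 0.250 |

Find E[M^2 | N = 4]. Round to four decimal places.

P(N = 4) = 0.250.
Σ M^2·P over the event = 25·(0.250) = 6.250.
E[M^2 | N = 4] = (6.250) / (0.250) = 25.0000.

25.0000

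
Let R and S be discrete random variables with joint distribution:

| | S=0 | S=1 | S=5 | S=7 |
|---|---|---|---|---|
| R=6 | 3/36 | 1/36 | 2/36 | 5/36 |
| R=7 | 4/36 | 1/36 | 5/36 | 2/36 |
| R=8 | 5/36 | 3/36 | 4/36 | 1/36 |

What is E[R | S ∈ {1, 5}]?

29/4

P(S ∈ {1, 5}) = 4/9.
Σ R·P over the event = 6·(1/36) + 6·(2/36) + 7·(1/36) + 7·(5/36) + 8·(3/36) + 8·(4/36) = 29/9.
E[R | S ∈ {1, 5}] = (29/9) / (4/9) = 29/4.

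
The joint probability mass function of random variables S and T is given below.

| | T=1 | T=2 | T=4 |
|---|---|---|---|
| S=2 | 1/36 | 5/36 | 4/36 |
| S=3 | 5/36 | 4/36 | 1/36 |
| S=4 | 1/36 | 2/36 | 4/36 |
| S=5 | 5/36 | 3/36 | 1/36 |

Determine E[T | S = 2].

P(S = 2) = 5/18.
Summing T·P(S=x,T=y) over the conditioning event gives 3/4.
E[T | S = 2] = (3/4) / (5/18) = 27/10.

27/10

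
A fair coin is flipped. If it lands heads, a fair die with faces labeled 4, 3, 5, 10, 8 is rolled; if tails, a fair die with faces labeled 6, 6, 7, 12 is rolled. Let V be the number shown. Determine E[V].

E[V | heads] = (4+3+5+10+8)/5 = 6.
E[V | tails] = (6+6+7+12)/4 = 31/4.
E[V] = (1/2)·(6) + (1/2)·(31/4) = 55/8.

55/8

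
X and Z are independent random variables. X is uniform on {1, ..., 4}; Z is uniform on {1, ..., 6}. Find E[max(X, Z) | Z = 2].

11/4

Outcomes with Z = 2: (1,2), (2,2), (3,2), (4,2), each with probability 1/24.
E[max(X, Z) | Z = 2] = (2 + 2 + 3 + 4) / 4 = 11/4.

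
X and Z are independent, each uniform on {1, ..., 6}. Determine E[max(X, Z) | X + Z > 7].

P(X + Z > 7) = 5/12.
Summing max(X,Z)·P(x,y) over outcomes with X + Z > 7 gives 83/36.
E[max(X, Z) | X + Z > 7] = (83/36) / (5/12) = 83/15.

83/15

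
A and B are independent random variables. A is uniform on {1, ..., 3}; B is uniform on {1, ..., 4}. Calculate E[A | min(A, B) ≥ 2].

5/2

Outcomes with min(A, B) ≥ 2: (2,2), (2,3), (2,4), (3,2), (3,3), (3,4), each with probability 1/12.
E[A | min(A, B) ≥ 2] = (2 + 2 + 2 + 3 + 3 + 3) / 6 = 5/2.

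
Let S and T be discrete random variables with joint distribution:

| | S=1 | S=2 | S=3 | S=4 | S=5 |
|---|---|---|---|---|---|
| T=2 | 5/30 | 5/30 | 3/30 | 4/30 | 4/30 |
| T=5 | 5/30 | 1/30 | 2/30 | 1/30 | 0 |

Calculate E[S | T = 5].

P(T = 5) = 3/10.
Summing S·P(S=x,T=y) over the conditioning event gives 17/30.
E[S | T = 5] = (17/30) / (3/10) = 17/9.

17/9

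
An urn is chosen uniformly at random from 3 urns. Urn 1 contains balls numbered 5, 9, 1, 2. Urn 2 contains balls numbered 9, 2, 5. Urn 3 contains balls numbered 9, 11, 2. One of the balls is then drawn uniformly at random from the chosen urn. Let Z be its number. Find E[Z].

E[Z | urn 1] = (5+9+1+2)/4 = 17/4.
E[Z | urn 2] = (9+2+5)/3 = 16/3.
E[Z | urn 3] = (9+11+2)/3 = 22/3.
E[Z] = (1/3)·(17/4) + (1/3)·(16/3) + (1/3)·(22/3) = 203/36.

203/36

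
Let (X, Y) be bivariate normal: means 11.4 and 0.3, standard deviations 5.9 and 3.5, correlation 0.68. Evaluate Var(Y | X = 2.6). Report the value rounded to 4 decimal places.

The conditional variance in a bivariate normal is σ_Y²(1 − ρ²), independent of x.
Var(Y | X=2.6) = (3.5)²·(1 − (0.68)²) = 12.25·0.5376 = 6.5856.

6.5856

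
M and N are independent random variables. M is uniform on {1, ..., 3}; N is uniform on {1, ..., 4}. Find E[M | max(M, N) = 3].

Outcomes with max(M, N) = 3: (1,3), (2,3), (3,1), (3,2), (3,3), each with probability 1/12.
E[M | max(M, N) = 3] = (1 + 2 + 3 + 3 + 3) / 5 = 12/5.

12/5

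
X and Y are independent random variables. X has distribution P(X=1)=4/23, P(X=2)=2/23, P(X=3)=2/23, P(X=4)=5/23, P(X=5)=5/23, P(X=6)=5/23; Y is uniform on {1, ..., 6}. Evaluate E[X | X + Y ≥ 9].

P(X + Y ≥ 9) = 47/138.
Summing X·P(x,y) over outcomes with X + Y ≥ 9 gives 241/138.
E[X | X + Y ≥ 9] = (241/138) / (47/138) = 241/47.

241/47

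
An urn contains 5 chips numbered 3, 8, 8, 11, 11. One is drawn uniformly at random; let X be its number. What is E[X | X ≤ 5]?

P(X ≤ 5) = 1/5.
Σ over the event: 3·1/5 = 3/5.
E[X | X ≤ 5] = (3/5) / (1/5) = 3.

3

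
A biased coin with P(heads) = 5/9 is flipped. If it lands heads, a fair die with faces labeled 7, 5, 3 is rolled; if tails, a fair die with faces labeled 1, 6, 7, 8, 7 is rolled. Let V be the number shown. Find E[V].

E[V | heads] = (7+5+3)/3 = 5.
E[V | tails] = (1+6+7+8+7)/5 = 29/5.
E[V] = (5/9)·(5) + (4/9)·(29/5) = 241/45.

241/45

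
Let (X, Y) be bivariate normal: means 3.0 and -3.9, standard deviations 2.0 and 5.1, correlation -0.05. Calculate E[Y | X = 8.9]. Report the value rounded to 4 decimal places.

The regression of Y on X has slope ρ·σ_Y/σ_X and passes through (μ_X, μ_Y).
E[Y | X=8.9] = -3.9 + (-0.05)·(5.1/2.0)·(8.9 − (3.0)) = -3.9 + (-0.1275)·(5.9) = -4.6523.

-4.6523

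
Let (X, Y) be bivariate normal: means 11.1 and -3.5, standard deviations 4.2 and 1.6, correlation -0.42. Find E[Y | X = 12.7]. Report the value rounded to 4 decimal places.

For a bivariate normal, E[Y | X=x] = μ_Y + ρ·(σ_Y/σ_X)·(x − μ_X).
E[Y | X=12.7] = -3.5 + (-0.42)·(1.6/4.2)·(12.7 − (11.1)) = -3.5 + (-0.16)·(1.6) = -3.7560.

-3.7560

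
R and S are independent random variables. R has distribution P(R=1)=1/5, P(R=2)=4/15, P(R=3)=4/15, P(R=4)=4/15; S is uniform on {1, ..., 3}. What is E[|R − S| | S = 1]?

8/5

P(S = 1) = 1/3.
Summing |R−S|·P(x,y) over outcomes with S = 1 gives 8/15.
E[|R − S| | S = 1] = (8/15) / (1/3) = 8/5.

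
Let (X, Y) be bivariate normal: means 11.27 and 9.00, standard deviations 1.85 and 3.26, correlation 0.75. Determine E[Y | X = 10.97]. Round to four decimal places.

8.6035

The regression of Y on X has slope ρ·σ_Y/σ_X and passes through (μ_X, μ_Y).
E[Y | X=10.97] = 9.00 + (0.75)·(3.26/1.85)·(10.97 − (11.27)) = 9.00 + (1.3216)·(-0.3) = 8.6035.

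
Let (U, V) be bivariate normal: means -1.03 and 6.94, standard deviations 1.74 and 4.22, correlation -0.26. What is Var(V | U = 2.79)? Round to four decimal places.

For a bivariate normal, Var(V | U=x) = σ_V²(1 − ρ²).
Var(V | U=2.79) = (4.22)²·(1 − (-0.26)²) = 17.8084·0.9324 = 16.6046.

16.6046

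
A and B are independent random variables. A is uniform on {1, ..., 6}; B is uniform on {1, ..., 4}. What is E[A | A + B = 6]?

7/2

Outcomes with A + B = 6: (2,4), (3,3), (4,2), (5,1), each with probability 1/24.
E[A | A + B = 6] = (2 + 3 + 4 + 5) / 4 = 7/2.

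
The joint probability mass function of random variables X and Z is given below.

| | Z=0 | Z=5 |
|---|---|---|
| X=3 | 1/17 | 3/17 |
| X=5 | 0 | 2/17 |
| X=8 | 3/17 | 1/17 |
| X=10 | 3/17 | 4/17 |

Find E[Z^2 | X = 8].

P(X = 8) = 4/17.
Summing Z^2·P(X=x,Z=y) over the conditioning event gives 25/17.
E[Z^2 | X = 8] = (25/17) / (4/17) = 25/4.

25/4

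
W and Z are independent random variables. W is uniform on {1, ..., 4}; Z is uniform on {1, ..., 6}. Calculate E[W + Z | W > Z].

5

Outcomes with W > Z: (2,1), (3,1), (3,2), (4,1), (4,2), (4,3), each with probability 1/24.
E[W + Z | W > Z] = (3 + 4 + 5 + 5 + 6 + 7) / 6 = 5.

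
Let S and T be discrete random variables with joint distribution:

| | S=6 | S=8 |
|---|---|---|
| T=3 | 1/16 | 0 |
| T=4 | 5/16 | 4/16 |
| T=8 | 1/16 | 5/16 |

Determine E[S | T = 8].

23/3

P(T = 8) = 3/8.
Σ S·P over the event = 6·(1/16) + 8·(5/16) = 23/8.
E[S | T = 8] = (23/8) / (3/8) = 23/3.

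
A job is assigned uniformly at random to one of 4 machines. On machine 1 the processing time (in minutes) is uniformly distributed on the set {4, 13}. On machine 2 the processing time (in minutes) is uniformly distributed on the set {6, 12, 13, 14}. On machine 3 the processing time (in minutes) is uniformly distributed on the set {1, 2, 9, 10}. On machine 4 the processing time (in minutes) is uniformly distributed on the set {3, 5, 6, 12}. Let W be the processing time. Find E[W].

127/16

E[W | machine 1] = (4+13)/2 = 17/2.
E[W | machine 2] = (6+12+13+14)/4 = 45/4.
E[W | machine 3] = (1+2+9+10)/4 = 11/2.
E[W | machine 4] = (3+5+6+12)/4 = 13/2.
E[W] = (1/4)·(17/2) + (1/4)·(45/4) + (1/4)·(11/2) + (1/4)·(13/2) = 127/16.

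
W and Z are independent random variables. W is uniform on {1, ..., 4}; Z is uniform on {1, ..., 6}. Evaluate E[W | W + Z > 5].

20/7

P(W + Z > 5) = 7/12.
Summing W·P(x,y) over outcomes with W + Z > 5 gives 5/3.
E[W | W + Z > 5] = (5/3) / (7/12) = 20/7.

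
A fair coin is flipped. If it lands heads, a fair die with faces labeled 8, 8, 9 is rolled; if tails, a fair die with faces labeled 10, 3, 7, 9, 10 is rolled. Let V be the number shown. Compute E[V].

121/15

E[V | heads] = (8+8+9)/3 = 25/3.
E[V | tails] = (10+3+7+9+10)/5 = 39/5.
E[V] = (1/2)·(25/3) + (1/2)·(39/5) = 121/15.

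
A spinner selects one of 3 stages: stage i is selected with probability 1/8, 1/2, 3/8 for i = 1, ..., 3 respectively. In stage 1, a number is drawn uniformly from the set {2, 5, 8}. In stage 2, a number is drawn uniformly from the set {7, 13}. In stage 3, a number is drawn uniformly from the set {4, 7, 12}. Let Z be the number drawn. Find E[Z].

17/2

E[Z | stage 1] = (2+5+8)/3 = 5.
E[Z | stage 2] = (7+13)/2 = 10.
E[Z | stage 3] = (4+7+12)/3 = 23/3.
By the law of total expectation,
E[Z] = (1/8)·(5) + (1/2)·(10) + (3/8)·(23/3) = 17/2.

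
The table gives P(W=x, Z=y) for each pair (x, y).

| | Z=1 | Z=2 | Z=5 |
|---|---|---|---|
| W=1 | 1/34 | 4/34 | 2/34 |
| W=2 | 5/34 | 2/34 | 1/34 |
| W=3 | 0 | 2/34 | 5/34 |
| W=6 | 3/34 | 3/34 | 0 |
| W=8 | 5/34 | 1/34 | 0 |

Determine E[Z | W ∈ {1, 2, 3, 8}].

69/28

P(W ∈ {1, 2, 3, 8}) = 14/17.
Summing Z·P(W=x,Z=y) over the conditioning event gives 69/34.
E[Z | W ∈ {1, 2, 3, 8}] = (69/34) / (14/17) = 69/28.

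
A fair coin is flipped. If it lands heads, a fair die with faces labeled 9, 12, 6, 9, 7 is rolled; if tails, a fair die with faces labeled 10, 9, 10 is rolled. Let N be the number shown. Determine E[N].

137/15

E[N | heads] = (9+12+6+9+7)/5 = 43/5.
E[N | tails] = (10+9+10)/3 = 29/3.
E[N] = (1/2)·(43/5) + (1/2)·(29/3) = 137/15.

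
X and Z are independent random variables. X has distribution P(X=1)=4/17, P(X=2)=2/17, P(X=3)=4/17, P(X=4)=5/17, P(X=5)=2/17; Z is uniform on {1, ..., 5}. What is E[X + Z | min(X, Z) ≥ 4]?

123/14

P(min(X, Z) ≥ 4) = 14/85.
Summing (X+Z)·P(x,y) over outcomes with min(X, Z) ≥ 4 gives 123/85.
E[X + Z | min(X, Z) ≥ 4] = (123/85) / (14/85) = 123/14.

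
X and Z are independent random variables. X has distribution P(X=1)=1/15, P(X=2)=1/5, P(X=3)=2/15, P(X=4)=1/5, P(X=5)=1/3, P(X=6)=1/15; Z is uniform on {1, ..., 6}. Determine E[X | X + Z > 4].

315/79

P(X + Z > 4) = 79/90.
Summing X·P(x,y) over outcomes with X + Z > 4 gives 7/2.
E[X | X + Z > 4] = (7/2) / (79/90) = 315/79.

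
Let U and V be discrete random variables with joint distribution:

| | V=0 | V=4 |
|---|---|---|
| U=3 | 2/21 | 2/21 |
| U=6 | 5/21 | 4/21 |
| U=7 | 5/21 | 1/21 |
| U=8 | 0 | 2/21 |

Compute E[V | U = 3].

P(U = 3) = 4/21.
Σ V·P over the event = 0·(2/21) + 4·(2/21) = 8/21.
E[V | U = 3] = (8/21) / (4/21) = 2.

2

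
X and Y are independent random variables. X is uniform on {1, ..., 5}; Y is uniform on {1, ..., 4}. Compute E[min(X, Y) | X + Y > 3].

P(X + Y > 3) = 17/20.
Summing min(X,Y)·P(x,y) over outcomes with X + Y > 3 gives 37/20.
E[min(X, Y) | X + Y > 3] = (37/20) / (17/20) = 37/17.

37/17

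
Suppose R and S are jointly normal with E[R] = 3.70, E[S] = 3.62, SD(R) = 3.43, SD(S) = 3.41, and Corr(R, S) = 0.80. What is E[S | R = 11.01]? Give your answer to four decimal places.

9.4339

E[S | R=x] = μ_S + ρ(σ_S/σ_R)(x − μ_R) for jointly normal variables.
E[S | R=11.01] = 3.62 + (0.80)·(3.41/3.43)·(11.01 − (3.70)) = 3.62 + (0.79534)·(7.31) = 9.4339.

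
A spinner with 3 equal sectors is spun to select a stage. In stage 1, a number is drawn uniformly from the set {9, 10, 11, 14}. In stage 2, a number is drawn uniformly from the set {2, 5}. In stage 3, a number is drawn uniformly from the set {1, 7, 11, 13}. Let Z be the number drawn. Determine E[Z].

15/2

E[Z | stage 1] = (9+10+11+14)/4 = 11.
E[Z | stage 2] = (2+5)/2 = 7/2.
E[Z | stage 3] = (1+7+11+13)/4 = 8.
By the law of total expectation,
E[Z] = (1/3)·(11) + (1/3)·(7/2) + (1/3)·(8) = 15/2.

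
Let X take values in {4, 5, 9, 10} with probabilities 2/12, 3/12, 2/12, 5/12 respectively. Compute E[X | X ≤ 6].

23/5

P(X ≤ 6) = 5/12.
Σ over the event: 4·1/6 + 5·1/4 = 23/12.
E[X | X ≤ 6] = (23/12) / (5/12) = 23/5.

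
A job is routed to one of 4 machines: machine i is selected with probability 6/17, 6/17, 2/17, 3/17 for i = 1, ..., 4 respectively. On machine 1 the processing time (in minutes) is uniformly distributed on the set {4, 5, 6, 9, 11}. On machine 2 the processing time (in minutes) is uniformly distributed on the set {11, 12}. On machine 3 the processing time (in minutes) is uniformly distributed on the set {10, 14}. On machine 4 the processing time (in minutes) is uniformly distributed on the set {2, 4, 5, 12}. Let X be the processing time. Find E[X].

E[X | machine 1] = (4+5+6+9+11)/5 = 7.
E[X | machine 2] = (11+12)/2 = 23/2.
E[X | machine 3] = (10+14)/2 = 12.
E[X | machine 4] = (2+4+5+12)/4 = 23/4.
E[X] = (6/17)·(7) + (6/17)·(23/2) + (2/17)·(12) + (3/17)·(23/4) = 609/68.

609/68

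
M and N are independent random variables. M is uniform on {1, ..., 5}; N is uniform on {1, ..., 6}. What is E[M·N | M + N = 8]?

29/2

Outcomes with M + N = 8: (2,6), (3,5), (4,4), (5,3), each with probability 1/30.
E[M·N | M + N = 8] = (12 + 15 + 16 + 15) / 4 = 29/2.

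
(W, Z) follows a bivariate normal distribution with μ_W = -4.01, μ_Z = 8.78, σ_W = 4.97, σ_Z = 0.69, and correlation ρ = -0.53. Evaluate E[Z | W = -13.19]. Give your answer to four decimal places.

The regression of Z on W has slope ρ·σ_Z/σ_W and passes through (μ_W, μ_Z).
E[Z | W=-13.19] = 8.78 + (-0.53)·(0.69/4.97)·(-13.19 − (-4.01)) = 8.78 + (-0.073581)·(-9.18) = 9.4555.

9.4555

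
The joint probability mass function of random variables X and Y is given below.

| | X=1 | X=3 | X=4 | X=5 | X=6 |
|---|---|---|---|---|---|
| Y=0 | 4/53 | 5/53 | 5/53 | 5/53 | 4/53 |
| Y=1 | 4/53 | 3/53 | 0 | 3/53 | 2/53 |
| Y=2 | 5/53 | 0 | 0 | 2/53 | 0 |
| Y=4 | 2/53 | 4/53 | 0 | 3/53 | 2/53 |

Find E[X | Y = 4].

41/11

P(Y = 4) = 11/53.
Σ X·P over the event = 1·(2/53) + 3·(4/53) + 5·(3/53) + 6·(2/53) = 41/53.
E[X | Y = 4] = (41/53) / (11/53) = 41/11.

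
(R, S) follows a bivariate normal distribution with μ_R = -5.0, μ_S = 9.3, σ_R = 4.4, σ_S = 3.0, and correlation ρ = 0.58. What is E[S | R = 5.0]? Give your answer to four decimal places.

13.2545

For a bivariate normal, E[S | R=x] = μ_S + ρ·(σ_S/σ_R)·(x − μ_R).
E[S | R=5.0] = 9.3 + (0.58)·(3.0/4.4)·(5.0 − (-5.0)) = 9.3 + (0.39545)·(10) = 13.2545.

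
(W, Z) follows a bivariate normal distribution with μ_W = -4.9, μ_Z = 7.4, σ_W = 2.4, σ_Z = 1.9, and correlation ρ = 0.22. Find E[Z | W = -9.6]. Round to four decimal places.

6.5814

For a bivariate normal, E[Z | W=x] = μ_Z + ρ·(σ_Z/σ_W)·(x − μ_W).
E[Z | W=-9.6] = 7.4 + (0.22)·(1.9/2.4)·(-9.6 − (-4.9)) = 7.4 + (0.17417)·(-4.7) = 6.5814.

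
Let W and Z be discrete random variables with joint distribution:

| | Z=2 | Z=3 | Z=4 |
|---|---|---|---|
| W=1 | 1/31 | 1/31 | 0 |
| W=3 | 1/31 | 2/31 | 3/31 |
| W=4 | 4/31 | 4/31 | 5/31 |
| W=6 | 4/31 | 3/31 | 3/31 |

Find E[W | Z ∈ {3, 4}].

88/21

P(Z ∈ {3, 4}) = 21/31.
Σ W·P over the event = 1·(1/31) + 3·(2/31) + 3·(3/31) + 4·(4/31) + 4·(5/31) + 6·(3/31) + 6·(3/31) = 88/31.
E[W | Z ∈ {3, 4}] = (88/31) / (21/31) = 88/21.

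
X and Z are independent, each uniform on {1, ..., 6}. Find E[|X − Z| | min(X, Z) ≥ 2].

P(min(X, Z) ≥ 2) = 25/36.
Summing |X−Z|·P(x,y) over outcomes with min(X, Z) ≥ 2 gives 10/9.
E[|X − Z| | min(X, Z) ≥ 2] = (10/9) / (25/36) = 8/5.

8/5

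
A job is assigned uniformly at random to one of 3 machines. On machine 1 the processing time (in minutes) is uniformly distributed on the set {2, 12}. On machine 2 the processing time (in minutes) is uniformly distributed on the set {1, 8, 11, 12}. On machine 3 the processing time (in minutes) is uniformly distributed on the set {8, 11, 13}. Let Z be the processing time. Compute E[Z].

77/9

E[Z | machine 1] = (2+12)/2 = 7.
E[Z | machine 2] = (1+8+11+12)/4 = 8.
E[Z | machine 3] = (8+11+13)/3 = 32/3.
By the law of total expectation,
E[Z] = (1/3)·(7) + (1/3)·(8) + (1/3)·(32/3) = 77/9.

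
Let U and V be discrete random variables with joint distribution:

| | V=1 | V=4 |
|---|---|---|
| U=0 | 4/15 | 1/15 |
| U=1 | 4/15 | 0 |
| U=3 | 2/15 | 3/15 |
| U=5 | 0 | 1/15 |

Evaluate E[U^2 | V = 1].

P(V = 1) = 2/3.
Σ U^2·P over the event = 0·(4/15) + 1·(4/15) + 9·(2/15) = 22/15.
E[U^2 | V = 1] = (22/15) / (2/3) = 11/5.

11/5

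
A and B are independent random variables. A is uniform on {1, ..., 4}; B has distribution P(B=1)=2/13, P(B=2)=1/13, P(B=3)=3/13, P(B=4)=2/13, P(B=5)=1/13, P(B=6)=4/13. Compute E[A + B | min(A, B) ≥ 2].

81/11

P(min(A, B) ≥ 2) = 33/52.
Summing (A+B)·P(x,y) over outcomes with min(A, B) ≥ 2 gives 243/52.
E[A + B | min(A, B) ≥ 2] = (243/52) / (33/52) = 81/11.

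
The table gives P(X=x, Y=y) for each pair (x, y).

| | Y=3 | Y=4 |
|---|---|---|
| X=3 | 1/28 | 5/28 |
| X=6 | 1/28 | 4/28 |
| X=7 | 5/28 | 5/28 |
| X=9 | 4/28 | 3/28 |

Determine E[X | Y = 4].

P(Y = 4) = 17/28.
Σ X·P over the event = 3·(5/28) + 6·(4/28) + 7·(5/28) + 9·(3/28) = 101/28.
E[X | Y = 4] = (101/28) / (17/28) = 101/17.

101/17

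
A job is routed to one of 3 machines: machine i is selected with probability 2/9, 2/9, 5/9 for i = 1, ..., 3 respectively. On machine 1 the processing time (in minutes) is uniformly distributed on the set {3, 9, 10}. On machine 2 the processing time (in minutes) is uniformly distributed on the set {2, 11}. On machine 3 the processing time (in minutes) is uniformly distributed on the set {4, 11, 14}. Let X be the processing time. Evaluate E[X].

76/9

E[X | machine 1] = (3+9+10)/3 = 22/3.
E[X | machine 2] = (2+11)/2 = 13/2.
E[X | machine 3] = (4+11+14)/3 = 29/3.
By the law of total expectation,
E[X] = (2/9)·(22/3) + (2/9)·(13/2) + (5/9)·(29/3) = 76/9.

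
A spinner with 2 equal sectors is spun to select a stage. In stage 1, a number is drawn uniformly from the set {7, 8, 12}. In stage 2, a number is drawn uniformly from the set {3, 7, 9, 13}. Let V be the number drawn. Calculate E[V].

E[V | stage 1] = (7+8+12)/3 = 9.
E[V | stage 2] = (3+7+9+13)/4 = 8.
By the law of total expectation,
E[V] = (1/2)·(9) + (1/2)·(8) = 17/2.

17/2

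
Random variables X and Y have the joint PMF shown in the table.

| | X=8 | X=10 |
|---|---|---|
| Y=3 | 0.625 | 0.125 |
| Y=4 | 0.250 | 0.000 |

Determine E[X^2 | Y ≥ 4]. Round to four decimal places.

P(Y ≥ 4) = 0.250.
Σ X^2·P over the event = 64·(0.250) = 16.000.
E[X^2 | Y ≥ 4] = (16.000) / (0.250) = 64.0000.

64.0000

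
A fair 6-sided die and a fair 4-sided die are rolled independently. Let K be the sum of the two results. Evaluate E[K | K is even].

6

P(K is even) = 1/2.
Σ over the event: 2·1/24 + 4·1/8 + 6·1/6 + 8·1/8 + 10·1/24 = 3.
E[K | K is even] = (3) / (1/2) = 6.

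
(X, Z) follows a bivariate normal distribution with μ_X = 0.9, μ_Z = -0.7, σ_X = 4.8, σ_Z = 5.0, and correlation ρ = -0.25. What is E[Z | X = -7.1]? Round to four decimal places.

The regression of Z on X has slope ρ·σ_Z/σ_X and passes through (μ_X, μ_Z).
E[Z | X=-7.1] = -0.7 + (-0.25)·(5.0/4.8)·(-7.1 − (0.9)) = -0.7 + (-0.260417)·(-8) = 1.3833.

1.3833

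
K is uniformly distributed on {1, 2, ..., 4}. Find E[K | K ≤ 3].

Given K ≤ 3, K is equally likely to be any of {1, 2, 3}.
E[K | K ≤ 3] = (1 + 2 + 3) / 3 = 2.

2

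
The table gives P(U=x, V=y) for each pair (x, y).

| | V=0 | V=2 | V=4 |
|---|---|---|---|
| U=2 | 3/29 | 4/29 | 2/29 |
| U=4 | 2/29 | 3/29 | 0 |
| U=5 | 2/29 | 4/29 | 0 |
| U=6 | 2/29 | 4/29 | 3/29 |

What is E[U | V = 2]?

64/15

P(V = 2) = 15/29.
Σ U·P over the event = 2·(4/29) + 4·(3/29) + 5·(4/29) + 6·(4/29) = 64/29.
E[U | V = 2] = (64/29) / (15/29) = 64/15.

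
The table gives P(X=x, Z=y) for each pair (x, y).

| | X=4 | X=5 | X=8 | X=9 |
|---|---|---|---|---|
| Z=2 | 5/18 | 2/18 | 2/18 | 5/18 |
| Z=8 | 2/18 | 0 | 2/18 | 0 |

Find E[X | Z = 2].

P(Z = 2) = 7/9.
Σ X·P over the event = 4·(5/18) + 5·(2/18) + 8·(2/18) + 9·(5/18) = 91/18.
E[X | Z = 2] = (91/18) / (7/9) = 13/2.

13/2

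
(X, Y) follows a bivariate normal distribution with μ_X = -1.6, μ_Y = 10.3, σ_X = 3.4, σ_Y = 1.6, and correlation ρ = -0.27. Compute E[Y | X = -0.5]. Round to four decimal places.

The regression of Y on X has slope ρ·σ_Y/σ_X and passes through (μ_X, μ_Y).
E[Y | X=-0.5] = 10.3 + (-0.27)·(1.6/3.4)·(-0.5 − (-1.6)) = 10.3 + (-0.12706)·(1.1) = 10.1602.

10.1602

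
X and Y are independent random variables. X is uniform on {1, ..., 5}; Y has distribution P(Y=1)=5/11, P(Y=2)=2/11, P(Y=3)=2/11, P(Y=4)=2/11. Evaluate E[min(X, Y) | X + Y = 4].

P(X + Y = 4) = 9/55.
Summing min(X,Y)·P(x,y) over outcomes with X + Y = 4 gives 1/5.
E[min(X, Y) | X + Y = 4] = (1/5) / (9/55) = 11/9.

11/9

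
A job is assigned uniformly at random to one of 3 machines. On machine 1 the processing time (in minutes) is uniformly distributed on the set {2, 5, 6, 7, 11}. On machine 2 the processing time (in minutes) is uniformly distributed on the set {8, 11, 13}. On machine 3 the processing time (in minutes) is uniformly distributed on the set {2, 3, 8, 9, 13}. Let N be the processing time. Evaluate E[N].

358/45

E[N | machine 1] = (2+5+6+7+11)/5 = 31/5.
E[N | machine 2] = (8+11+13)/3 = 32/3.
E[N | machine 3] = (2+3+8+9+13)/5 = 7.
E[N] = (1/3)·(31/5) + (1/3)·(32/3) + (1/3)·(7) = 358/45.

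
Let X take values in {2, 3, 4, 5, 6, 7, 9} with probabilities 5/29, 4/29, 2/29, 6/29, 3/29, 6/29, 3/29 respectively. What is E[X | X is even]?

18/5

P(X is even) = 10/29.
Σ over the event: 2·5/29 + 4·2/29 + 6·3/29 = 36/29.
E[X | X is even] = (36/29) / (10/29) = 18/5.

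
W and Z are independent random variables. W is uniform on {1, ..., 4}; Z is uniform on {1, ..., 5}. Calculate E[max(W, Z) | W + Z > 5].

43/10

Outcomes with W + Z > 5: (1,5), (2,4), (2,5), (3,3), (3,4), (3,5), (4,2), (4,3), (4,4), (4,5), each with probability 1/20.
E[max(W, Z) | W + Z > 5] = (5 + 4 + 5 + 3 + 4 + 5 + 4 + 4 + 4 + 5) / 10 = 43/10.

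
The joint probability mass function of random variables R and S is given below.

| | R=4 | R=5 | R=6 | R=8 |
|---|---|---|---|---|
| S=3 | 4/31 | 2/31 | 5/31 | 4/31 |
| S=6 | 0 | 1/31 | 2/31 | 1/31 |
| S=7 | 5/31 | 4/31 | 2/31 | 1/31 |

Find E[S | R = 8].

25/6

P(R = 8) = 6/31.
Σ S·P over the event = 3·(4/31) + 6·(1/31) + 7·(1/31) = 25/31.
E[S | R = 8] = (25/31) / (6/31) = 25/6.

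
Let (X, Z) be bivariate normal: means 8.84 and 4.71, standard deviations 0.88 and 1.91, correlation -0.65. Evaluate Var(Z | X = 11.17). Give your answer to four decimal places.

2.1068

For a bivariate normal, Var(Z | X=x) = σ_Z²(1 − ρ²).
Var(Z | X=11.17) = (1.91)²·(1 − (-0.65)²) = 3.6481·0.5775 = 2.1068.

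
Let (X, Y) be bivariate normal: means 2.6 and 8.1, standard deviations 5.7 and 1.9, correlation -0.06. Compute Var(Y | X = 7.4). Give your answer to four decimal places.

The conditional variance in a bivariate normal is σ_Y²(1 − ρ²), independent of x.
Var(Y | X=7.4) = (1.9)²·(1 − (-0.06)²) = 3.61·0.9964 = 3.5970.

3.5970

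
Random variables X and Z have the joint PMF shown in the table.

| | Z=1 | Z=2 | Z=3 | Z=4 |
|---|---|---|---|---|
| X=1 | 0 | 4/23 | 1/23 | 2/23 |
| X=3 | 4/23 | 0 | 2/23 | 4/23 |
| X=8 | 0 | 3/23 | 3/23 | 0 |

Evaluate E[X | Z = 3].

P(Z = 3) = 6/23.
Σ X·P over the event = 1·(1/23) + 3·(2/23) + 8·(3/23) = 31/23.
E[X | Z = 3] = (31/23) / (6/23) = 31/6.

31/6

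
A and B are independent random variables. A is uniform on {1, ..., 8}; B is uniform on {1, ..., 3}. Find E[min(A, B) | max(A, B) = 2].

4/3

P(max(A, B) = 2) = 1/8.
Summing min(A,B)·P(x,y) over outcomes with max(A, B) = 2 gives 1/6.
E[min(A, B) | max(A, B) = 2] = (1/6) / (1/8) = 4/3.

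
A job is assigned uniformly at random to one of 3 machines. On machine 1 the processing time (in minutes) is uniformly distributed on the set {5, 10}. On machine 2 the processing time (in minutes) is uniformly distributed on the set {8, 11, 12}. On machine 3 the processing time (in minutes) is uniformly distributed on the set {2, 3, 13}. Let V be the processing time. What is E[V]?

E[V | machine 1] = (5+10)/2 = 15/2.
E[V | machine 2] = (8+11+12)/3 = 31/3.
E[V | machine 3] = (2+3+13)/3 = 6.
By the law of total expectation,
E[V] = (1/3)·(15/2) + (1/3)·(31/3) + (1/3)·(6) = 143/18.

143/18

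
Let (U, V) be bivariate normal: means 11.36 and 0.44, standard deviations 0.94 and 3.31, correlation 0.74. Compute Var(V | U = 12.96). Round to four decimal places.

For a bivariate normal, Var(V | U=x) = σ_V²(1 − ρ²).
Var(V | U=12.96) = (3.31)²·(1 − (0.74)²) = 10.9561·0.4524 = 4.9565.

4.9565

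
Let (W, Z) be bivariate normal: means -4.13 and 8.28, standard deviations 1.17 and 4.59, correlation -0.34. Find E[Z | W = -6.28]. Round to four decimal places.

The regression of Z on W has slope ρ·σ_Z/σ_W and passes through (μ_W, μ_Z).
E[Z | W=-6.28] = 8.28 + (-0.34)·(4.59/1.17)·(-6.28 − (-4.13)) = 8.28 + (-1.33385)·(-2.15) = 11.1478.

11.1478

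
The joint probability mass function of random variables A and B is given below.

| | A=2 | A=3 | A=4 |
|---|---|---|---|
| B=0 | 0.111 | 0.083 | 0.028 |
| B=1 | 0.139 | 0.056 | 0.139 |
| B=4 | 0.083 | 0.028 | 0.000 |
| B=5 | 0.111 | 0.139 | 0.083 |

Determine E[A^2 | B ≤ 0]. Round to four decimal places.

7.3829

P(B ≤ 0) = 0.222.
Σ A^2·P over the event = 4·(0.111) + 9·(0.083) + 16·(0.028) = 1.639.
E[A^2 | B ≤ 0] = (1.639) / (0.222) = 7.3829.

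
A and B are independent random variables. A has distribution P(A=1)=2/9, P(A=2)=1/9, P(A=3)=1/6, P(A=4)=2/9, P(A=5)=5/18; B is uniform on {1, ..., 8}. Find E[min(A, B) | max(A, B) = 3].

26/15

P(max(A, B) = 3) = 5/48.
Summing min(A,B)·P(x,y) over outcomes with max(A, B) = 3 gives 13/72.
E[min(A, B) | max(A, B) = 3] = (13/72) / (5/48) = 26/15.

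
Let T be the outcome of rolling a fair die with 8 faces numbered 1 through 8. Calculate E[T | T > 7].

Given T > 7, T is equally likely to be any of {8}.
E[T | T > 7] = (8) / 1 = 8.

8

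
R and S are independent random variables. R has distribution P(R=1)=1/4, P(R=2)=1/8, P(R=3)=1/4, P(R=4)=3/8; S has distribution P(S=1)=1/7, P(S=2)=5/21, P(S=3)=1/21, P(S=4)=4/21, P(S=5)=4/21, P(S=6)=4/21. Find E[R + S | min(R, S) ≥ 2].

133/18

P(min(R, S) ≥ 2) = 9/14.
Summing (R+S)·P(x,y) over outcomes with min(R, S) ≥ 2 gives 19/4.
E[R + S | min(R, S) ≥ 2] = (19/4) / (9/14) = 133/18.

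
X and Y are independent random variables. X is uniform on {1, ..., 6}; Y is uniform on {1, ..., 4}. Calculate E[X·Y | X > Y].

P(X > Y) = 7/12.
Summing XY·P(x,y) over outcomes with X > Y gives 145/24.
E[X·Y | X > Y] = (145/24) / (7/12) = 145/14.

145/14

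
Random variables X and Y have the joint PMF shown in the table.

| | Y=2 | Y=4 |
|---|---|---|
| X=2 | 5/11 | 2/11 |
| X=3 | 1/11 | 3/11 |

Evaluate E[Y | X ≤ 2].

P(X ≤ 2) = 7/11.
Σ Y·P over the event = 2·(5/11) + 4·(2/11) = 18/11.
E[Y | X ≤ 2] = (18/11) / (7/11) = 18/7.

18/7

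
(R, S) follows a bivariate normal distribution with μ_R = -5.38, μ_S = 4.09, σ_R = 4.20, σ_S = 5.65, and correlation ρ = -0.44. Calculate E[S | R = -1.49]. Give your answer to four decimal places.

1.7875

For a bivariate normal, E[S | R=x] = μ_S + ρ·(σ_S/σ_R)·(x − μ_R).
E[S | R=-1.49] = 4.09 + (-0.44)·(5.65/4.20)·(-1.49 − (-5.38)) = 4.09 + (-0.5919)·(3.89) = 1.7875.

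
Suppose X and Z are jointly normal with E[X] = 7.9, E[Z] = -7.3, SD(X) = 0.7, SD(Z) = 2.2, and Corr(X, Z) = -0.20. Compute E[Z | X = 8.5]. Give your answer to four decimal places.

-7.6771

E[Z | X=x] = μ_Z + ρ(σ_Z/σ_X)(x − μ_X) for jointly normal variables.
E[Z | X=8.5] = -7.3 + (-0.20)·(2.2/0.7)·(8.5 − (7.9)) = -7.3 + (-0.62857)·(0.6) = -7.6771.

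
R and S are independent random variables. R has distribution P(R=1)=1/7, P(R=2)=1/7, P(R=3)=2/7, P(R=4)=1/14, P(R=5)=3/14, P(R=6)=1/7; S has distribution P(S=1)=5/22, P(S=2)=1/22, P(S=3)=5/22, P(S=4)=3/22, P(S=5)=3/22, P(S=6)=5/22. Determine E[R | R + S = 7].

P(R + S = 7) = 23/154.
Summing R·P(x,y) over outcomes with R + S = 7 gives 153/308.
E[R | R + S = 7] = (153/308) / (23/154) = 153/46.

153/46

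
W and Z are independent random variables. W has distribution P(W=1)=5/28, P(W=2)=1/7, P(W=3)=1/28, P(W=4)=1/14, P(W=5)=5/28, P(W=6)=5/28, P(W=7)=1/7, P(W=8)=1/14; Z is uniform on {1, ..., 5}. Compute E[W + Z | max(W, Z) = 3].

P(max(W, Z) = 3) = 3/35.
Summing (W+Z)·P(x,y) over outcomes with max(W, Z) = 3 gives 11/28.
E[W + Z | max(W, Z) = 3] = (11/28) / (3/35) = 55/12.

55/12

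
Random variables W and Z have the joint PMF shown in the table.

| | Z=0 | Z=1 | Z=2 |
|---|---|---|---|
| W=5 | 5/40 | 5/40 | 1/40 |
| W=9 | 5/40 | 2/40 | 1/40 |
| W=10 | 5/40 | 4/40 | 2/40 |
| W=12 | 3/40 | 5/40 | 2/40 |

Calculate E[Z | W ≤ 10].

19/30

P(W ≤ 10) = 3/4.
Summing Z·P(W=x,Z=y) over the conditioning event gives 19/40.
E[Z | W ≤ 10] = (19/40) / (3/4) = 19/30.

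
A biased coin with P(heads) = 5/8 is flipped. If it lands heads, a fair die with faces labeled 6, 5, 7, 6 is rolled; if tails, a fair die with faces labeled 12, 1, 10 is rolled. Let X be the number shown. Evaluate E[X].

E[X | heads] = (6+5+7+6)/4 = 6.
E[X | tails] = (12+1+10)/3 = 23/3.
E[X] = (5/8)·(6) + (3/8)·(23/3) = 53/8.

53/8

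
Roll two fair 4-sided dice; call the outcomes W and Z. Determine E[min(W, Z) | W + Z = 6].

Outcomes with W + Z = 6: (2,4), (3,3), (4,2), each with probability 1/16.
E[min(W, Z) | W + Z = 6] = (2 + 3 + 2) / 3 = 7/3.

7/3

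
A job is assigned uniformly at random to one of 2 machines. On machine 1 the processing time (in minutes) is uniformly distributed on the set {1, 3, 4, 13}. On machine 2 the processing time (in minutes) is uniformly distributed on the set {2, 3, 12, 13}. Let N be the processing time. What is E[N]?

51/8

E[N | machine 1] = (1+3+4+13)/4 = 21/4.
E[N | machine 2] = (2+3+12+13)/4 = 15/2.
E[N] = (1/2)·(21/4) + (1/2)·(15/2) = 51/8.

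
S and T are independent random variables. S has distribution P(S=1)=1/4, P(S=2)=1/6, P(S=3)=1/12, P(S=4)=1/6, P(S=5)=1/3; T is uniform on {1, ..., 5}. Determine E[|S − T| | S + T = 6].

P(S + T = 6) = 1/5.
Summing |S−T|·P(x,y) over outcomes with S + T = 6 gives 3/5.
E[|S − T| | S + T = 6] = (3/5) / (1/5) = 3.

3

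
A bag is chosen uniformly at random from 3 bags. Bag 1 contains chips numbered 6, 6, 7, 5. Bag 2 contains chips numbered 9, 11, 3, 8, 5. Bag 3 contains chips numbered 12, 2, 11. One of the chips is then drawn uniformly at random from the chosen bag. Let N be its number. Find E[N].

323/45

E[N | bag 1] = (6+6+7+5)/4 = 6.
E[N | bag 2] = (9+11+3+8+5)/5 = 36/5.
E[N | bag 3] = (12+2+11)/3 = 25/3.
By the law of total expectation,
E[N] = (1/3)·(6) + (1/3)·(36/5) + (1/3)·(25/3) = 323/45.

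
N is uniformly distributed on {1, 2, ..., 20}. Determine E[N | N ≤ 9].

5

Given N ≤ 9, N is equally likely to be any of {1, 2, 3, 4, 5, 6, 7, 8, 9}.
E[N | N ≤ 9] = (1 + 2 + 3 + 4 + 5 + 6 + 7 + 8 + 9) / 9 = 5.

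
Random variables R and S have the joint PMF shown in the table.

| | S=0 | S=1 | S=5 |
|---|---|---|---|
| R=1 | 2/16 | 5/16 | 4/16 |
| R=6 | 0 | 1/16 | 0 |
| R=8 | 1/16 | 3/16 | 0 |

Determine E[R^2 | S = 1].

P(S = 1) = 9/16.
Σ R^2·P over the event = 1·(5/16) + 36·(1/16) + 64·(3/16) = 233/16.
E[R^2 | S = 1] = (233/16) / (9/16) = 233/9.

233/9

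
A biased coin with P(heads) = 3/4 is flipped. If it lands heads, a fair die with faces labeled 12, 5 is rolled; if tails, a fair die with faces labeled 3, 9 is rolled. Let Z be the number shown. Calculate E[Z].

E[Z | heads] = (12+5)/2 = 17/2.
E[Z | tails] = (3+9)/2 = 6.
By the law of total expectation,
E[Z] = (3/4)·(17/2) + (1/4)·(6) = 63/8.

63/8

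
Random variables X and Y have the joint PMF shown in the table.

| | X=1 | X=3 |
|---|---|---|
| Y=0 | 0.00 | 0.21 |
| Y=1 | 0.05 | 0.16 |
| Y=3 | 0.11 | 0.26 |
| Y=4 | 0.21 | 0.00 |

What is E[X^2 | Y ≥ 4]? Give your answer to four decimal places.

1.0000

P(Y ≥ 4) = 0.21.
Σ X^2·P over the event = 1·(0.21) = 0.21.
E[X^2 | Y ≥ 4] = (0.21) / (0.21) = 1.0000.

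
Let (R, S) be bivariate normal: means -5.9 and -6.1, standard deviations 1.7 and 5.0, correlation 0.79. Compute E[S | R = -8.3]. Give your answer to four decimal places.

The regression of S on R has slope ρ·σ_S/σ_R and passes through (μ_R, μ_S).
E[S | R=-8.3] = -6.1 + (0.79)·(5.0/1.7)·(-8.3 − (-5.9)) = -6.1 + (2.32353)·(-2.4) = -11.6765.

-11.6765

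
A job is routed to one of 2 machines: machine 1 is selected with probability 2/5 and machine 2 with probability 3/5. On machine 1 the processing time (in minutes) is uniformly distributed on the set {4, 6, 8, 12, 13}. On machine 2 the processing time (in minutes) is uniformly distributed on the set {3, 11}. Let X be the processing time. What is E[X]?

E[X | machine 1] = (4+6+8+12+13)/5 = 43/5.
E[X | machine 2] = (3+11)/2 = 7.
E[X] = (2/5)·(43/5) + (3/5)·(7) = 191/25.

191/25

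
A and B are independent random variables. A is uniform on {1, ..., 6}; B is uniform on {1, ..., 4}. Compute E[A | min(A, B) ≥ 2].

4

P(min(A, B) ≥ 2) = 5/8.
Summing A·P(x,y) over outcomes with min(A, B) ≥ 2 gives 5/2.
E[A | min(A, B) ≥ 2] = (5/2) / (5/8) = 4.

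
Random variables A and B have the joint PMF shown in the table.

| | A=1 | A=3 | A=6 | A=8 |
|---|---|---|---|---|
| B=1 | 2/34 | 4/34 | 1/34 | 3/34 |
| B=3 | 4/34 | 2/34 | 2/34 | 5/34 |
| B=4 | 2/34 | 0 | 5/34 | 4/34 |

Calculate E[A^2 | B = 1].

P(B = 1) = 5/17.
Σ A^2·P over the event = 1·(2/34) + 9·(4/34) + 36·(1/34) + 64·(3/34) = 133/17.
E[A^2 | B = 1] = (133/17) / (5/17) = 133/5.

133/5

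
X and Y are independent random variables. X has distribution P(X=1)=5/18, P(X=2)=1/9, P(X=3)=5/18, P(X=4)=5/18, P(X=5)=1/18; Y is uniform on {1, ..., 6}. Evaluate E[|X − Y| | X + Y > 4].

57/28

P(X + Y > 4) = 7/9.
Summing |X−Y|·P(x,y) over outcomes with X + Y > 4 gives 19/12.
E[|X − Y| | X + Y > 4] = (19/12) / (7/9) = 57/28.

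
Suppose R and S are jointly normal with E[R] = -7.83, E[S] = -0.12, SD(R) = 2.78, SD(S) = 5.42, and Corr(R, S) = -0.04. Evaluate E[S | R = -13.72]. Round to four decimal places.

The regression of S on R has slope ρ·σ_S/σ_R and passes through (μ_R, μ_S).
E[S | R=-13.72] = -0.12 + (-0.04)·(5.42/2.78)·(-13.72 − (-7.83)) = -0.12 + (-0.077986)·(-5.89) = 0.3393.

0.3393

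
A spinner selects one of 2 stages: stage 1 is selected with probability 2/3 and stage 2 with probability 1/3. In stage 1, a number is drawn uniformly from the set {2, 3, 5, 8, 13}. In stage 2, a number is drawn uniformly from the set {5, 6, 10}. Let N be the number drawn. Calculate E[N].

97/15

E[N | stage 1] = (2+3+5+8+13)/5 = 31/5.
E[N | stage 2] = (5+6+10)/3 = 7.
By the law of total expectation,
E[N] = (2/3)·(31/5) + (1/3)·(7) = 97/15.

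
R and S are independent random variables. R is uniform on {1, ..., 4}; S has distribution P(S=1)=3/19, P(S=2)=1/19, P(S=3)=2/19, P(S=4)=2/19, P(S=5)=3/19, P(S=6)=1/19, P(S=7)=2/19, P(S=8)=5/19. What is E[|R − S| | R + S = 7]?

P(R + S = 7) = 2/19.
Summing |R−S|·P(x,y) over outcomes with R + S = 7 gives 9/38.
E[|R − S| | R + S = 7] = (9/38) / (2/19) = 9/4.

9/4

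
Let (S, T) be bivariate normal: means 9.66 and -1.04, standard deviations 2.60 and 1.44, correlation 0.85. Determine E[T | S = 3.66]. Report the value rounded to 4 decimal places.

For a bivariate normal, E[T | S=x] = μ_T + ρ·(σ_T/σ_S)·(x − μ_S).
E[T | S=3.66] = -1.04 + (0.85)·(1.44/2.60)·(3.66 − (9.66)) = -1.04 + (0.47077)·(-6) = -3.8646.

-3.8646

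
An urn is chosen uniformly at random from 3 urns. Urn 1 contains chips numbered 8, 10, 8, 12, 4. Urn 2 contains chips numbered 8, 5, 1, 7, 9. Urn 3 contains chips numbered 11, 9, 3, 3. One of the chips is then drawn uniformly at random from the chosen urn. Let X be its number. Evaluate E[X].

E[X | urn 1] = (8+10+8+12+4)/5 = 42/5.
E[X | urn 2] = (8+5+1+7+9)/5 = 6.
E[X | urn 3] = (11+9+3+3)/4 = 13/2.
E[X] = (1/3)·(42/5) + (1/3)·(6) + (1/3)·(13/2) = 209/30.

209/30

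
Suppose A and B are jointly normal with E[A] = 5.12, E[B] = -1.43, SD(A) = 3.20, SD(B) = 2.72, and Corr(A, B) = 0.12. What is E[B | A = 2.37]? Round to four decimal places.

-1.7105

E[B | A=x] = μ_B + ρ(σ_B/σ_A)(x − μ_A) for jointly normal variables.
E[B | A=2.37] = -1.43 + (0.12)·(2.72/3.20)·(2.37 − (5.12)) = -1.43 + (0.102)·(-2.75) = -1.7105.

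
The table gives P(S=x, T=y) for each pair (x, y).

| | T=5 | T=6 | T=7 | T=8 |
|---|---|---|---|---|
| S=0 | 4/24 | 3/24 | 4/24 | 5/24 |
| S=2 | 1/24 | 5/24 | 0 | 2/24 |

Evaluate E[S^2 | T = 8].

8/7

P(T = 8) = 7/24.
Σ S^2·P over the event = 0·(5/24) + 4·(2/24) = 1/3.
E[S^2 | T = 8] = (1/3) / (7/24) = 8/7.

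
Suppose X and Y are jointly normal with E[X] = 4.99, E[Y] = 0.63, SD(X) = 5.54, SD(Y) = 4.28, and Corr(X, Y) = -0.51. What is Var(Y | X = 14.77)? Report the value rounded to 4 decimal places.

For a bivariate normal, Var(Y | X=x) = σ_Y²(1 − ρ²).
Var(Y | X=14.77) = (4.28)²·(1 − (-0.51)²) = 18.3184·0.7399 = 13.5538.

13.5538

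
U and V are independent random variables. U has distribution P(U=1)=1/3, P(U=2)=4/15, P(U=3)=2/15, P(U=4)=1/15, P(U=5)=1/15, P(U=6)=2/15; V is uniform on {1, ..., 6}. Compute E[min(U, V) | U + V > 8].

64/15

P(U + V > 8) = 1/6.
Summing min(U,V)·P(x,y) over outcomes with U + V > 8 gives 32/45.
E[min(U, V) | U + V > 8] = (32/45) / (1/6) = 64/15.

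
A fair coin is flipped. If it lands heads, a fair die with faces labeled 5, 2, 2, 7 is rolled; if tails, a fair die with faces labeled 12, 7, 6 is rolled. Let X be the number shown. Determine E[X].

37/6

E[X | heads] = (5+2+2+7)/4 = 4.
E[X | tails] = (12+7+6)/3 = 25/3.
E[X] = (1/2)·(4) + (1/2)·(25/3) = 37/6.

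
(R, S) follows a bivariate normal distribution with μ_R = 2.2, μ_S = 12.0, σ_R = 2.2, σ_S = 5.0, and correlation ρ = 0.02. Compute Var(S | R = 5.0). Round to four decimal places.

For a bivariate normal, Var(S | R=x) = σ_S²(1 − ρ²).
Var(S | R=5.0) = (5.0)²·(1 − (0.02)²) = 25·0.9996 = 24.9900.

24.9900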